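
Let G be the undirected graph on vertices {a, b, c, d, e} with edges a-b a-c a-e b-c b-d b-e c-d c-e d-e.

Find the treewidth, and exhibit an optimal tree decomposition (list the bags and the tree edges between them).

The largest bag has 4 vertices, giving width 3; this decomposition certifies tw(G) ≤ 3. On the other hand G contains the 4-clique {b, c, d, e}. A clique must lie in a single bag of any decomposition, so no decomposition can have width below 3. Therefore the treewidth is 3.

Treewidth 3.
Bags: B1 = {b, c, d, e}  B2 = {a, b, c, e}
Tree: B1–B2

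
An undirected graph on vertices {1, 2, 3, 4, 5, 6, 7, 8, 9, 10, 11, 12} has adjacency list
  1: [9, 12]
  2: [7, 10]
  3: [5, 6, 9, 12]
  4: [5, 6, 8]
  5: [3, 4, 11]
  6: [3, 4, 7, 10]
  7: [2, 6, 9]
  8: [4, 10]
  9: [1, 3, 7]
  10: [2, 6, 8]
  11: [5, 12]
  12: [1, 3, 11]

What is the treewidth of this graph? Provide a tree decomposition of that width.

Each bag holds 4 vertices, so the decomposition has width 3, which upper-bounds the treewidth. For the lower bound: the 4 vertex sets {2,8,10}, {7}, {6}, {3,4,5,9} are disjoint, each induces a connected subgraph, and every pair is joined by at least one edge of G. Contracting each set to a single vertex therefore yields K_{4} as a minor, and since treewidth is minor-monotone, tw(G) ≥ tw(K_{4}) = 3. The upper and lower bounds meet at 3, so that is the treewidth.

Treewidth 3.
One such decomposition:
Bags: B1 = {2, 7, 8, 10}  B2 = {6, 7, 8, 10}  B3 = {4, 6, 7, 8}  B4 = {4, 6, 7, 9}  B5 = {3, 4, 6, 9}  B6 = {3, 4, 5, 9}  B7 = {1, 3, 5, 9}  B8 = {1, 3, 5, 12}  B9 = {1, 5, 11, 12}
Tree: B1–B2, B2–B3, B3–B4, B4–B5, B5–B6, B6–B7, B7–B8, B8–B9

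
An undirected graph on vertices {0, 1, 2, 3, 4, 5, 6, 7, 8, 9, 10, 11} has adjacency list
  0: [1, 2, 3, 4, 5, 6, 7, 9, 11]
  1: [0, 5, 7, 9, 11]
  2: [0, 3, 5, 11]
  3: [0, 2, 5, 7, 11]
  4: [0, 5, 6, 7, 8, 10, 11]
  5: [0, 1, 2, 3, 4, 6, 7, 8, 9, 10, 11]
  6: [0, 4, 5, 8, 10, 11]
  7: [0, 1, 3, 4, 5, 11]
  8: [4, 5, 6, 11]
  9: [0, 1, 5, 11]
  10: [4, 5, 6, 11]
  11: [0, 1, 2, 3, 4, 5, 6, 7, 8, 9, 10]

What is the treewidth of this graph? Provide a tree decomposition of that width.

Every bag has size at most 5, so the width is 5 − 1 = 4 and tw(G) ≤ 4. Conversely, {0, 1, 5, 9, 11} is a clique of size 5, and the vertices of any clique must share a bag in every tree decomposition; so some bag has ≥ 5 vertices and tw(G) ≥ 4. The upper and lower bounds meet at 4, so that is the treewidth.

Treewidth 4.
Bags: B1 = {0, 3, 5, 7, 11}  B2 = {0, 4, 5, 7, 11}  B3 = {0, 4, 5, 6, 11}  B4 = {0, 1, 5, 7, 11}  B5 = {4, 5, 6, 10, 11}  B6 = {0, 1, 5, 9, 11}  B7 = {4, 5, 6, 8, 11}  B8 = {0, 2, 3, 5, 11}
Tree: B1–B2, B2–B3, B1–B4, B3–B5, B4–B6, B5–B7, B1–B8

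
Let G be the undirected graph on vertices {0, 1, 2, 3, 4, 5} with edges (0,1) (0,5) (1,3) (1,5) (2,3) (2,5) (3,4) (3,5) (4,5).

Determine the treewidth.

2

A width-2 tree decomposition is:
Bags: B1 = {1, 3, 5}  B2 = {0, 1, 5}  B3 = {3, 4, 5}  B4 = {2, 3, 5}
Tree: B1–B2, B1–B3, B1–B4
Every bag has size at most 3, so the width is 3 − 1 = 2 and tw(G) ≤ 2. For the lower bound, the 3 vertices {0, 1, 5} are pairwise adjacent, and any tree decomposition puts a clique entirely inside one bag — forcing width ≥ 2. Therefore the treewidth is 2.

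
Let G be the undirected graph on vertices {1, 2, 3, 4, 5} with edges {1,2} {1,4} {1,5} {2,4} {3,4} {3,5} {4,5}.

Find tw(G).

2

A width-2 tree decomposition is:
Bags: B1 = {3, 4, 5}  B2 = {1, 4, 5}  B3 = {1, 2, 4}
Tree: B1–B2, B2–B3
The largest bag has 3 vertices, giving width 2; this decomposition certifies tw(G) ≤ 2. On the other hand G contains the 3-clique {1, 2, 4}. A clique must lie in a single bag of any decomposition, so no decomposition can have width below 2. Therefore the treewidth is 2.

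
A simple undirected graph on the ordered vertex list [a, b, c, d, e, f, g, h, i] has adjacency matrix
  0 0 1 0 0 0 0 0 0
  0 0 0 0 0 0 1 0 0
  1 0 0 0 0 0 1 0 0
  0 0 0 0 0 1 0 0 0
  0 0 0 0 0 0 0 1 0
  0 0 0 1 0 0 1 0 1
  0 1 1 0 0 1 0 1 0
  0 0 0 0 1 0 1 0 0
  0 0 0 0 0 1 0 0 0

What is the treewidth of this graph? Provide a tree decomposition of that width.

The largest bag has 2 vertices, giving width 1; this decomposition certifies tw(G) ≤ 1. Since G has at least one edge (e.g. g–f), it is not an edgeless graph, so tw(G) ≥ 1. Therefore the treewidth is 1.

Treewidth 1.
Bags: B1 = {f, g}  B2 = {f, i}  B3 = {g, h}  B4 = {d, f}  B5 = {b, g}  B6 = {c, g}  B7 = {a, c}  B8 = {e, h}
Tree: B1–B2, B1–B3, B2–B4, B3–B5, B5–B6, B6–B7, B3–B8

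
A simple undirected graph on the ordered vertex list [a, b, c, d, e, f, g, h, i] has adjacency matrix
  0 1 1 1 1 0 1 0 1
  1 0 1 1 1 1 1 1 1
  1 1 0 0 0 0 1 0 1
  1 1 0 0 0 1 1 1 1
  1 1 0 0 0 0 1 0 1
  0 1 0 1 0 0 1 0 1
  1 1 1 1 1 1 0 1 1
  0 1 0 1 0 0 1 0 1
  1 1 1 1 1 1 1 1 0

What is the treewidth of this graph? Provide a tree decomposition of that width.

Treewidth 4.
One optimal decomposition is:
Bags: B1 = {a, b, d, g, i}  B2 = {b, d, g, h, i}  B3 = {a, b, c, g, i}  B4 = {b, d, f, g, i}  B5 = {a, b, e, g, i}
Tree: B1–B2, B1–B3, B1–B4, B3–B5

Every bag has size at most 5, so the width is 5 − 1 = 4 and tw(G) ≤ 4. Conversely, {b, d, g, h, i} is a clique of size 5, and the vertices of any clique must share a bag in every tree decomposition; so some bag has ≥ 5 vertices and tw(G) ≥ 4. The upper and lower bounds meet at 4, so that is the treewidth.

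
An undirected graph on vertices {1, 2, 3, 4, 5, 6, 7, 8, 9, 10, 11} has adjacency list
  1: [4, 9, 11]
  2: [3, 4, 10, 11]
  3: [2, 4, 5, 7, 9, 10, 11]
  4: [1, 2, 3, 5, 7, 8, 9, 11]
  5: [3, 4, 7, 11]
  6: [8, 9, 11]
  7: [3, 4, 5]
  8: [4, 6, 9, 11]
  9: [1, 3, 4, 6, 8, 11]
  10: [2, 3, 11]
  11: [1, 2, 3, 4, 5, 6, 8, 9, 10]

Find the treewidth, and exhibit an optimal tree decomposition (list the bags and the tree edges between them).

Every bag has size at most 4, so the width is 4 − 1 = 3 and tw(G) ≤ 3. For the lower bound, the 4 vertices {2, 3, 10, 11} are pairwise adjacent, and any tree decomposition puts a clique entirely inside one bag — forcing width ≥ 3. Therefore the treewidth is 3.

Treewidth 3.
Bags: B1 = {3, 4, 5, 11}  B2 = {3, 4, 5, 7}  B3 = {3, 4, 9, 11}  B4 = {4, 8, 9, 11}  B5 = {2, 3, 4, 11}  B6 = {6, 8, 9, 11}  B7 = {1, 4, 9, 11}  B8 = {2, 3, 10, 11}
Tree: B1–B2, B1–B3, B3–B4, B3–B5, B4–B6, B4–B7, B5–B8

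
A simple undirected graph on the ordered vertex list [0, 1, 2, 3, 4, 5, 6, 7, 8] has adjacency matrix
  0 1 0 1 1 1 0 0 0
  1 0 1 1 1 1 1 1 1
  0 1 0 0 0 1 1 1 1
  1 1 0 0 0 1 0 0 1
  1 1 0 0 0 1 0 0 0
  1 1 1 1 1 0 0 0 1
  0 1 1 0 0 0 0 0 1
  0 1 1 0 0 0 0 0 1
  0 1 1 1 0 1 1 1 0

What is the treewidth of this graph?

A width-3 tree decomposition is:
Bags: B1 = {1, 2, 7, 8}  B2 = {1, 2, 5, 8}  B3 = {1, 3, 5, 8}  B4 = {0, 1, 3, 5}  B5 = {0, 1, 4, 5}  B6 = {1, 2, 6, 8}
Tree: B1–B2, B2–B3, B3–B4, B4–B5, B2–B6
Each bag holds 4 vertices, so the decomposition has width 3, which upper-bounds the treewidth. Conversely, {0, 1, 3, 5} is a clique of size 4, and the vertices of any clique must share a bag in every tree decomposition; so some bag has ≥ 4 vertices and tw(G) ≥ 3. Combining the bounds, tw(G) = 3.

3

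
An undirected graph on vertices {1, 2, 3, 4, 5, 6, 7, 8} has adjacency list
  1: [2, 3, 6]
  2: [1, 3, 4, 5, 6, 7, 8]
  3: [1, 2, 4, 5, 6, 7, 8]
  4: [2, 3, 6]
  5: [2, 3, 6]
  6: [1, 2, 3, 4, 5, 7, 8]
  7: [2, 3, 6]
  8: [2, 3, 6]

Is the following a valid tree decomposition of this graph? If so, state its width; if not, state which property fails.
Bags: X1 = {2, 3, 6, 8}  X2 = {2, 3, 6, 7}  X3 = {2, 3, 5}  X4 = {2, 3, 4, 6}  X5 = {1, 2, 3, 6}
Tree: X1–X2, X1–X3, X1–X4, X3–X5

A tree decomposition must satisfy three properties: every vertex lies in some bag; for every edge, both endpoints lie together in some bag; and for every vertex, the bags containing it form a connected subtree. Here edge (6,5) lies in no bag, so the decomposition is invalid.

No — edge (6,5) lies in no bag.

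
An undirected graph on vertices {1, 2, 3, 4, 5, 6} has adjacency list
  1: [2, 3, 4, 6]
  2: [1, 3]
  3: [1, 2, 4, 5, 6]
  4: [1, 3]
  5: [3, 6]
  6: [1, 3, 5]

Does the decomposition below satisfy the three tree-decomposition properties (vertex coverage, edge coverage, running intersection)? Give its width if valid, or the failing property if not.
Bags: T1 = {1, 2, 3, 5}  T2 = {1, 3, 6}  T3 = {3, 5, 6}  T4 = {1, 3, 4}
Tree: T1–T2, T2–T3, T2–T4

No — bags containing vertex 5 are not connected in the tree.

A tree decomposition must satisfy three properties: every vertex lies in some bag; for every edge, both endpoints lie together in some bag; and for every vertex, the bags containing it form a connected subtree. Here bags containing vertex 5 are not connected in the tree, so the decomposition is invalid.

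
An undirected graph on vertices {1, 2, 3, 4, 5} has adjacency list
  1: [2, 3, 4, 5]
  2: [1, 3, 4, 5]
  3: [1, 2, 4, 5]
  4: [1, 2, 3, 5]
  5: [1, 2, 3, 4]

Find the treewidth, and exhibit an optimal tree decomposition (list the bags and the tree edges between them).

A single bag containing all 5 vertices is trivially a valid decomposition of width 4. On the other hand G contains the 5-clique {1, 2, 3, 4, 5}. A clique must lie in a single bag of any decomposition, so no decomposition can have width below 4. Therefore the treewidth is 4.

Treewidth 4.
Bags: B1 = {1, 2, 3, 4, 5}
Tree: (single bag)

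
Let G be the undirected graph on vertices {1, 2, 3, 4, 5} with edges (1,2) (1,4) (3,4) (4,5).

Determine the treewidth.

A width-1 tree decomposition is:
Bags: B1 = {4, 5}  B2 = {1, 4}  B3 = {1, 2}  B4 = {3, 4}
Tree: B1–B2, B2–B3, B1–B4
The largest bag has 2 vertices, giving width 1; this decomposition certifies tw(G) ≤ 1. G has an edge, so its treewidth is at least 1. The upper and lower bounds meet at 1, so that is the treewidth.

1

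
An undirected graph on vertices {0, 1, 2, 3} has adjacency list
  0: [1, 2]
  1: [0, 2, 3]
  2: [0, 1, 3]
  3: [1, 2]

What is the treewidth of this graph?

2

A width-2 tree decomposition is:
Bags: B1 = {1, 2, 3}  B2 = {0, 1, 2}
Tree: B1–B2
Each bag holds 3 vertices, so the decomposition has width 2, which upper-bounds the treewidth. For the lower bound, the 3 vertices {0, 1, 2} are pairwise adjacent, and any tree decomposition puts a clique entirely inside one bag — forcing width ≥ 2. Combining the bounds, tw(G) = 2.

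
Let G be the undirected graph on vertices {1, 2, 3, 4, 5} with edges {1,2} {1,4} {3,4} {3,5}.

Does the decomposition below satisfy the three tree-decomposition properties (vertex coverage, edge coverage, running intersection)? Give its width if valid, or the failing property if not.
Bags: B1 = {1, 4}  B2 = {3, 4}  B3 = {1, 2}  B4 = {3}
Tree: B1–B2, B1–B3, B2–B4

No — vertex 5 appears in no bag.

A tree decomposition must satisfy three properties: every vertex lies in some bag; for every edge, both endpoints lie together in some bag; and for every vertex, the bags containing it form a connected subtree. Here vertex 5 appears in no bag, so the decomposition is invalid.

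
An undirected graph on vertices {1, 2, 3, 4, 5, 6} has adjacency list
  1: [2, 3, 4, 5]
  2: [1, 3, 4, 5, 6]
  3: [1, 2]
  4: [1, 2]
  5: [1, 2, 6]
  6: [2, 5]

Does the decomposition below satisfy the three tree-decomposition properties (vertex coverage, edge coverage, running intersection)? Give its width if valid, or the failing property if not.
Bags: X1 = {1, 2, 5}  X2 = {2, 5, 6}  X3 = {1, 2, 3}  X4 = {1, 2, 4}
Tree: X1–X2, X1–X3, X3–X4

Yes; width 2.

Checking the three conditions: (i) the bags cover all of {1, 2, 3, 4, 5, 6}; (ii) for each edge, some bag contains both endpoints; (iii) the bags containing any fixed vertex form a subtree. All hold, so the decomposition is valid with width 3 − 1 = 2.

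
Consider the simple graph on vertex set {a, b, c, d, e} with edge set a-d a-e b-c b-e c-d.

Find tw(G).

A width-2 tree decomposition is:
Bags: B1 = {b, c, e}  B2 = {c, d, e}  B3 = {a, d, e}
Tree: B1–B2, B2–B3
Each bag holds 3 vertices, so the decomposition has width 2, which upper-bounds the treewidth. Since e–b–c–d–a–e is a cycle in G, G is not acyclic. Forests are exactly the graphs of treewidth ≤ 1, so tw(G) ≥ 2. Therefore the treewidth is 2.

2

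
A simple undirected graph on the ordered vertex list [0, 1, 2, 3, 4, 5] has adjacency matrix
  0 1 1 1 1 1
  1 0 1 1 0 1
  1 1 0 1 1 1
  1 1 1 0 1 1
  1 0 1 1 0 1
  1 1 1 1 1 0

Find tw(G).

A width-4 tree decomposition is:
Bags: B1 = {0, 2, 3, 4, 5}  B2 = {0, 1, 2, 3, 5}
Tree: B1–B2
The largest bag has 5 vertices, giving width 4; this decomposition certifies tw(G) ≤ 4. For the lower bound, the 5 vertices {0, 1, 2, 3, 5} are pairwise adjacent, and any tree decomposition puts a clique entirely inside one bag — forcing width ≥ 4. The upper and lower bounds meet at 4, so that is the treewidth.

4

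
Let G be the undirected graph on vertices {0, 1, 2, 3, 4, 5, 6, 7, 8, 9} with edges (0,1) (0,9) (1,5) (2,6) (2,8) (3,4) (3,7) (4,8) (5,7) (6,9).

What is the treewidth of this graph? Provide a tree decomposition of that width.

Each bag holds 3 vertices, so the decomposition has width 2, which upper-bounds the treewidth. For the lower bound, G contains the cycle 3–7–5–1–0–9–6–2–8–4–3, so G is not a forest; only forests have treewidth ≤ 1, hence tw(G) ≥ 2. Therefore the treewidth is 2.

Treewidth 2.
One such decomposition:
Bags: B1 = {3, 5, 7}  B2 = {1, 3, 5}  B3 = {0, 1, 3}  B4 = {0, 3, 9}  B5 = {3, 6, 9}  B6 = {2, 3, 6}  B7 = {2, 3, 8}  B8 = {3, 4, 8}
Tree: B1–B2, B2–B3, B3–B4, B4–B5, B5–B6, B6–B7, B7–B8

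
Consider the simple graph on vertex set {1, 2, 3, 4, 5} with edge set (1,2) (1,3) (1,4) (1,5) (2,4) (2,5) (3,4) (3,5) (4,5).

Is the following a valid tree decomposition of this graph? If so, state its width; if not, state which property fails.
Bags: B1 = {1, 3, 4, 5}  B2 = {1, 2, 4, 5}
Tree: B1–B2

Yes; width 3.

Every vertex of G appears in some bag (union = {1, 2, 3, 4, 5}); every edge is covered by a bag; and for each vertex v the set of bags containing v is connected in the bag tree. The decomposition is therefore valid. The largest bag has 4 vertices, so the width is 3.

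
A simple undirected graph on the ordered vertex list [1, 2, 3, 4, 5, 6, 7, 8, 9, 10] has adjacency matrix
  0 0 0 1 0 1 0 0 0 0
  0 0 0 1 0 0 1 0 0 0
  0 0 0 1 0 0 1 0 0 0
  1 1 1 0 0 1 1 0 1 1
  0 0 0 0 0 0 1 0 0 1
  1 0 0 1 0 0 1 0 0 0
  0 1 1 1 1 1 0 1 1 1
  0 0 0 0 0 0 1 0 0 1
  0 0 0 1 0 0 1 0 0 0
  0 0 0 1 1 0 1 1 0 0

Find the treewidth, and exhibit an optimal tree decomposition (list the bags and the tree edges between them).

Treewidth 2.
Bags: B1 = {4, 7, 10}  B2 = {2, 4, 7}  B3 = {7, 8, 10}  B4 = {3, 4, 7}  B5 = {4, 7, 9}  B6 = {4, 6, 7}  B7 = {5, 7, 10}  B8 = {1, 4, 6}
Tree: B1–B2, B1–B3, B2–B4, B1–B5, B2–B6, B1–B7, B6–B8

Each bag holds 3 vertices, so the decomposition has width 2, which upper-bounds the treewidth. For the lower bound, the 3 vertices {1, 4, 6} are pairwise adjacent, and any tree decomposition puts a clique entirely inside one bag — forcing width ≥ 2. The upper and lower bounds meet at 2, so that is the treewidth.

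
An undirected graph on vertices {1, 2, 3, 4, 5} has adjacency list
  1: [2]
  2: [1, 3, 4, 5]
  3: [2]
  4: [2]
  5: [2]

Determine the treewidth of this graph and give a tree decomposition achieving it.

Treewidth 1.
Bags: B1 = {2, 3}  B2 = {2, 4}  B3 = {2, 5}  B4 = {1, 2}
Tree: B1–B2, B1–B3, B3–B4

The largest bag has 2 vertices, giving width 1; this decomposition certifies tw(G) ≤ 1. G has an edge, so its treewidth is at least 1. Hence tw(G) = 1 exactly.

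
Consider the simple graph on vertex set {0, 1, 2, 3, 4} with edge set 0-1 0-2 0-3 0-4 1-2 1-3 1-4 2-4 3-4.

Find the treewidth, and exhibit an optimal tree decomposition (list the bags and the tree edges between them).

The largest bag has 4 vertices, giving width 3; this decomposition certifies tw(G) ≤ 3. Conversely, {0, 1, 2, 4} is a clique of size 4, and the vertices of any clique must share a bag in every tree decomposition; so some bag has ≥ 4 vertices and tw(G) ≥ 3. The upper and lower bounds meet at 3, so that is the treewidth.

Treewidth 3.
One such decomposition:
Bags: B1 = {0, 1, 3, 4}  B2 = {0, 1, 2, 4}
Tree: B1–B2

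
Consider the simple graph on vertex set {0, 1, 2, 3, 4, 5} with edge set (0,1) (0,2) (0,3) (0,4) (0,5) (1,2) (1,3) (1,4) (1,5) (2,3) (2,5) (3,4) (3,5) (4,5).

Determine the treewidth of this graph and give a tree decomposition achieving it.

Treewidth 4.
Bags: B1 = {0, 1, 2, 3, 5}  B2 = {0, 1, 3, 4, 5}
Tree: B1–B2

Every bag has size at most 5, so the width is 5 − 1 = 4 and tw(G) ≤ 4. Conversely, {0, 1, 2, 3, 5} is a clique of size 5, and the vertices of any clique must share a bag in every tree decomposition; so some bag has ≥ 5 vertices and tw(G) ≥ 4. Therefore the treewidth is 4.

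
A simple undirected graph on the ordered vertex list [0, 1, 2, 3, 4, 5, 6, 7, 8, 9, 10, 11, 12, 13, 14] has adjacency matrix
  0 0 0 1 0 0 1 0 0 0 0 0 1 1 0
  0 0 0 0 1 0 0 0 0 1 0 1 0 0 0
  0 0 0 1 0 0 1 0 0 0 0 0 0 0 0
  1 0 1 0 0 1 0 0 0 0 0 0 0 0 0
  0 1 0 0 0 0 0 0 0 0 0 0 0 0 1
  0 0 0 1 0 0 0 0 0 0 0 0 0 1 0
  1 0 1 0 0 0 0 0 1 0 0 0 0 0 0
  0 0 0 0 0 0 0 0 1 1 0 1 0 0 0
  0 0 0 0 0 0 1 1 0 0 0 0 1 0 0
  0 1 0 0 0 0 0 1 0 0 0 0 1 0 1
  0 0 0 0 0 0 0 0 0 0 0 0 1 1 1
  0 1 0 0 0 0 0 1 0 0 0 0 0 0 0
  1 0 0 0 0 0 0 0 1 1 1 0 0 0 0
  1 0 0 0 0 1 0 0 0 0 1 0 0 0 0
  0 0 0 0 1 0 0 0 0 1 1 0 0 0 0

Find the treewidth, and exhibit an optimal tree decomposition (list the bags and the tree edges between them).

Each bag holds 4 vertices, so the decomposition has width 3, which upper-bounds the treewidth. For the lower bound: the 4 vertex sets {2,3,5}, {6}, {0}, {8,10,12,13} are disjoint, each induces a connected subgraph, and every pair is joined by at least one edge of G. Contracting each set to a single vertex therefore yields K_{4} as a minor, and since treewidth is minor-monotone, tw(G) ≥ tw(K_{4}) = 3. Therefore the treewidth is 3.

Treewidth 3.
One such decomposition:
Bags: B1 = {2, 3, 5, 6}  B2 = {0, 3, 5, 6}  B3 = {0, 5, 6, 13}  B4 = {0, 6, 8, 13}  B5 = {0, 8, 12, 13}  B6 = {8, 10, 12, 13}  B7 = {7, 8, 10, 12}  B8 = {7, 9, 10, 12}  B9 = {7, 9, 10, 14}  B10 = {7, 9, 11, 14}  B11 = {1, 9, 11, 14}  B12 = {1, 4, 11, 14}
Tree: B1–B2, B2–B3, B3–B4, B4–B5, B5–B6, B6–B7, B7–B8, B8–B9, B9–B10, B10–B11, B11–B12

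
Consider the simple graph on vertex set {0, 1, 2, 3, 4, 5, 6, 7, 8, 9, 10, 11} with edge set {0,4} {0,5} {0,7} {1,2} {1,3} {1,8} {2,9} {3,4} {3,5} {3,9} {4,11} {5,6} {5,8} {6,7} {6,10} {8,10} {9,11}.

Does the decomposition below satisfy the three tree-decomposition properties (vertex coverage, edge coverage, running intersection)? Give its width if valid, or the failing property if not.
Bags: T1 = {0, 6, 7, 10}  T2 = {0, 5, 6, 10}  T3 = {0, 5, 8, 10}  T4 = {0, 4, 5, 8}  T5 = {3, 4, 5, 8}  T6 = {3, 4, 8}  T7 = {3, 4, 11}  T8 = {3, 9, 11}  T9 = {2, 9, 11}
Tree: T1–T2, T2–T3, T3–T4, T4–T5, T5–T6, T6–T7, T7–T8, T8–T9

A tree decomposition must satisfy three properties: every vertex lies in some bag; for every edge, both endpoints lie together in some bag; and for every vertex, the bags containing it form a connected subtree. Here vertex 1 appears in no bag, so the decomposition is invalid.

No — vertex 1 appears in no bag.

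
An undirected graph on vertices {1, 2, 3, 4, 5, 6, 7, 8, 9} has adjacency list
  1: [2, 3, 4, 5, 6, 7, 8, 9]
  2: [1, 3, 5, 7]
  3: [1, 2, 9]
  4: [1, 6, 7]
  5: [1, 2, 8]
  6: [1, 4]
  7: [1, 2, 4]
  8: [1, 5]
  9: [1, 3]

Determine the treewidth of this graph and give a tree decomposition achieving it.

Treewidth 2.
Bags: B1 = {1, 2, 3}  B2 = {1, 2, 7}  B3 = {1, 3, 9}  B4 = {1, 4, 7}  B5 = {1, 4, 6}  B6 = {1, 2, 5}  B7 = {1, 5, 8}
Tree: B1–B2, B1–B3, B2–B4, B4–B5, B2–B6, B6–B7

The largest bag has 3 vertices, giving width 2; this decomposition certifies tw(G) ≤ 2. On the other hand G contains the 3-clique {1, 2, 3}. A clique must lie in a single bag of any decomposition, so no decomposition can have width below 2. Therefore the treewidth is 2.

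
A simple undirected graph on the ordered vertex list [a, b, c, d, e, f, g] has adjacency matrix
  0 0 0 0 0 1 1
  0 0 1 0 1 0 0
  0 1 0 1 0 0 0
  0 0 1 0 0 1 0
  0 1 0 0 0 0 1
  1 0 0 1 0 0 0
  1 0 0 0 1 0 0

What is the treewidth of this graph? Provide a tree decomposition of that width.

Treewidth 2.
One such decomposition:
Bags: B1 = {a, d, f}  B2 = {a, c, d}  B3 = {a, b, c}  B4 = {a, b, e}  B5 = {a, e, g}
Tree: B1–B2, B2–B3, B3–B4, B4–B5

The largest bag has 3 vertices, giving width 2; this decomposition certifies tw(G) ≤ 2. The edges a–f–d–c–b–e–g–a form a cycle, so G is not a tree and its treewidth is at least 2. The upper and lower bounds meet at 2, so that is the treewidth.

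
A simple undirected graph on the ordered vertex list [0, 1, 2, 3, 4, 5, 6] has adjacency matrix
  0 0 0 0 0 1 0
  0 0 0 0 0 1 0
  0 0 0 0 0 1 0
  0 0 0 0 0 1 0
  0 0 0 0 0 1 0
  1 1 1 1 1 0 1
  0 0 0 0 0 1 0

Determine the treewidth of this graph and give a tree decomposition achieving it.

Every bag has size at most 2, so the width is 2 − 1 = 1 and tw(G) ≤ 1. G has an edge, so its treewidth is at least 1. The upper and lower bounds meet at 1, so that is the treewidth.

Treewidth 1.
One such decomposition:
Bags: B1 = {5, 6}  B2 = {1, 5}  B3 = {0, 5}  B4 = {3, 5}  B5 = {4, 5}  B6 = {2, 5}
Tree: B1–B2, B1–B3, B2–B4, B1–B5, B3–B6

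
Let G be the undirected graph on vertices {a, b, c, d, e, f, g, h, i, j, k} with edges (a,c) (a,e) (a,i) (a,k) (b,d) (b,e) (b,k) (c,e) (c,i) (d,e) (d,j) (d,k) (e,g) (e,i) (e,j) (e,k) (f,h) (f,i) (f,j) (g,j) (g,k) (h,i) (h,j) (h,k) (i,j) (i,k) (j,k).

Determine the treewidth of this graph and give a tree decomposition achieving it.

Treewidth 3.
Bags: B1 = {e, i, j, k}  B2 = {h, i, j, k}  B3 = {f, h, i, j}  B4 = {e, g, j, k}  B5 = {a, e, i, k}  B6 = {d, e, j, k}  B7 = {b, d, e, k}  B8 = {a, c, e, i}
Tree: B1–B2, B2–B3, B1–B4, B1–B5, B1–B6, B6–B7, B5–B8

Each bag holds 4 vertices, so the decomposition has width 3, which upper-bounds the treewidth. On the other hand G contains the 4-clique {a, c, e, i}. A clique must lie in a single bag of any decomposition, so no decomposition can have width below 3. Therefore the treewidth is 3.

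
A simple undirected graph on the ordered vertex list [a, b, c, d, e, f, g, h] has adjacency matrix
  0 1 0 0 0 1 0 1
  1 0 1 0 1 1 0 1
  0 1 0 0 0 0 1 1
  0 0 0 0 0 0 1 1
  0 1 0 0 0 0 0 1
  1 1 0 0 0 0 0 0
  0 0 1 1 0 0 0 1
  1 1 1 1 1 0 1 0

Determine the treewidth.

2

A width-2 tree decomposition is:
Bags: B1 = {c, g, h}  B2 = {b, c, h}  B3 = {d, g, h}  B4 = {a, b, h}  B5 = {a, b, f}  B6 = {b, e, h}
Tree: B1–B2, B1–B3, B2–B4, B4–B5, B4–B6
Each bag holds 3 vertices, so the decomposition has width 2, which upper-bounds the treewidth. For the lower bound, the 3 vertices {d, g, h} are pairwise adjacent, and any tree decomposition puts a clique entirely inside one bag — forcing width ≥ 2. Hence tw(G) = 2 exactly.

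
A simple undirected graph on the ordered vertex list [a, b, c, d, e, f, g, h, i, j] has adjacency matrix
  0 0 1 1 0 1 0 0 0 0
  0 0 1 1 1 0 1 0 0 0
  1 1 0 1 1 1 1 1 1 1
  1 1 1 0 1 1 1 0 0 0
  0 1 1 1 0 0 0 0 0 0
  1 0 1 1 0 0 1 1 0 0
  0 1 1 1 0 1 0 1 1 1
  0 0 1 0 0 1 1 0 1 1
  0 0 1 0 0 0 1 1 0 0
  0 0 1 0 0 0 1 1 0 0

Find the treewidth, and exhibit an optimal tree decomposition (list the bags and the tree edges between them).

Each bag holds 4 vertices, so the decomposition has width 3, which upper-bounds the treewidth. For the lower bound, the 4 vertices {c, d, f, g} are pairwise adjacent, and any tree decomposition puts a clique entirely inside one bag — forcing width ≥ 3. Hence tw(G) = 3 exactly.

Treewidth 3.
Bags: B1 = {c, d, f, g}  B2 = {c, f, g, h}  B3 = {c, g, h, j}  B4 = {c, g, h, i}  B5 = {b, c, d, g}  B6 = {b, c, d, e}  B7 = {a, c, d, f}
Tree: B1–B2, B2–B3, B2–B4, B1–B5, B5–B6, B1–B7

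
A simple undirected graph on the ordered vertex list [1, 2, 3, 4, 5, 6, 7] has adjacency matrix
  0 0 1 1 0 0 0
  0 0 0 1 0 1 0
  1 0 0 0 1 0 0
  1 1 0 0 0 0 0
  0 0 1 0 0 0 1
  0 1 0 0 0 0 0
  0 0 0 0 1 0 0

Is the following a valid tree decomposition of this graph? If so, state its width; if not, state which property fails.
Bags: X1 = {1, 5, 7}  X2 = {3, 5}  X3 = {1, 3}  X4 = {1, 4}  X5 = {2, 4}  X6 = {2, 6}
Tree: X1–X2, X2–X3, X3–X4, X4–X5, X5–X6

A tree decomposition must satisfy three properties: every vertex lies in some bag; for every edge, both endpoints lie together in some bag; and for every vertex, the bags containing it form a connected subtree. Here bags containing vertex 1 are not connected in the tree, so the decomposition is invalid.

No — bags containing vertex 1 are not connected in the tree.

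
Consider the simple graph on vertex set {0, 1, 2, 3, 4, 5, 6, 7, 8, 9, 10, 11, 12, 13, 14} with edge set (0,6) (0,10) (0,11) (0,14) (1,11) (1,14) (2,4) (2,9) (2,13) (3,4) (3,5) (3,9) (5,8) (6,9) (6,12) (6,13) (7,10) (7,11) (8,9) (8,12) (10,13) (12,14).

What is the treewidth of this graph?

3

A width-3 tree decomposition is:
Bags: B1 = {1, 7, 11, 14}  B2 = {0, 7, 11, 14}  B3 = {0, 7, 10, 14}  B4 = {0, 10, 12, 14}  B5 = {0, 6, 10, 12}  B6 = {6, 10, 12, 13}  B7 = {6, 8, 12, 13}  B8 = {6, 8, 9, 13}  B9 = {2, 8, 9, 13}  B10 = {2, 5, 8, 9}  B11 = {2, 3, 5, 9}  B12 = {2, 3, 4, 5}
Tree: B1–B2, B2–B3, B3–B4, B4–B5, B5–B6, B6–B7, B7–B8, B8–B9, B9–B10, B10–B11, B11–B12
Every bag has size at most 4, so the width is 4 − 1 = 3 and tw(G) ≤ 3. For the lower bound: the 4 vertex sets {1,7,11}, {14}, {0}, {6,10,12,13} are disjoint, each induces a connected subgraph, and every pair is joined by at least one edge of G. Contracting each set to a single vertex therefore yields K_{4} as a minor, and since treewidth is minor-monotone, tw(G) ≥ tw(K_{4}) = 3. Therefore the treewidth is 3.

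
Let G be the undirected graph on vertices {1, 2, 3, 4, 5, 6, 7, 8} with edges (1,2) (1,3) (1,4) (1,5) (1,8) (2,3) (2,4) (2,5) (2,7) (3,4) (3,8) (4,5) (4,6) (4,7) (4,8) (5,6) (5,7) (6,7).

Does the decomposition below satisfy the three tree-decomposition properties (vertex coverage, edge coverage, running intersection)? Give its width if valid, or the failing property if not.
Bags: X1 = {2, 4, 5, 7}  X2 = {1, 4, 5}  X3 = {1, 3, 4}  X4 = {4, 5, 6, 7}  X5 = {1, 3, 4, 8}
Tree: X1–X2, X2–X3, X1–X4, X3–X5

A tree decomposition must satisfy three properties: every vertex lies in some bag; for every edge, both endpoints lie together in some bag; and for every vertex, the bags containing it form a connected subtree. Here edge (2,1) lies in no bag, so the decomposition is invalid.

No — edge (2,1) lies in no bag.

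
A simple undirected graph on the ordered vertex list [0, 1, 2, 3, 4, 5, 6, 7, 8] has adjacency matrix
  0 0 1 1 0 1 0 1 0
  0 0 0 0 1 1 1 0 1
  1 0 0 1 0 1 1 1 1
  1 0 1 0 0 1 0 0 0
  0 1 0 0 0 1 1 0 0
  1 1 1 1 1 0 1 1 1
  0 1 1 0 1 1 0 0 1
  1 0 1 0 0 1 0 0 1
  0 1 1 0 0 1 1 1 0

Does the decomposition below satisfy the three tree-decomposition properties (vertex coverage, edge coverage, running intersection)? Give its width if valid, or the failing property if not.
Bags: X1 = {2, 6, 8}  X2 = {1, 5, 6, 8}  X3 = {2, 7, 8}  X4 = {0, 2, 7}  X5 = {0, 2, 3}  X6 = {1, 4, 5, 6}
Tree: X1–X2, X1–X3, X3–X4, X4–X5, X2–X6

No — edge (5,2) lies in no bag.

A tree decomposition must satisfy three properties: every vertex lies in some bag; for every edge, both endpoints lie together in some bag; and for every vertex, the bags containing it form a connected subtree. Here edge (5,2) lies in no bag, so the decomposition is invalid.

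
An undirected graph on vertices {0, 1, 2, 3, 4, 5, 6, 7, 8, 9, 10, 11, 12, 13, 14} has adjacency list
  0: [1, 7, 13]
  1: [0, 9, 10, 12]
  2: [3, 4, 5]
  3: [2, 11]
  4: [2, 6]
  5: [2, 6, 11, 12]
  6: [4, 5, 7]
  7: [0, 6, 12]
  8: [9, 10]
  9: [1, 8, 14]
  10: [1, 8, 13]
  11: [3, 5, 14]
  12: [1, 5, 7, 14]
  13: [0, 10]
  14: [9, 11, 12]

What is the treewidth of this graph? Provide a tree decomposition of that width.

Each bag holds 4 vertices, so the decomposition has width 3, which upper-bounds the treewidth. For the lower bound: the 4 vertex sets {2,3,4}, {11}, {5}, {6,7,12,14} are disjoint, each induces a connected subgraph, and every pair is joined by at least one edge of G. Contracting each set to a single vertex therefore yields K_{4} as a minor, and since treewidth is minor-monotone, tw(G) ≥ tw(K_{4}) = 3. Hence tw(G) = 3 exactly.

Treewidth 3.
Bags: B1 = {2, 3, 4, 11}  B2 = {2, 4, 5, 11}  B3 = {4, 5, 6, 11}  B4 = {5, 6, 11, 14}  B5 = {5, 6, 12, 14}  B6 = {6, 7, 12, 14}  B7 = {7, 9, 12, 14}  B8 = {1, 7, 9, 12}  B9 = {0, 1, 7, 9}  B10 = {0, 1, 8, 9}  B11 = {0, 1, 8, 10}  B12 = {0, 8, 10, 13}
Tree: B1–B2, B2–B3, B3–B4, B4–B5, B5–B6, B6–B7, B7–B8, B8–B9, B9–B10, B10–B11, B11–B12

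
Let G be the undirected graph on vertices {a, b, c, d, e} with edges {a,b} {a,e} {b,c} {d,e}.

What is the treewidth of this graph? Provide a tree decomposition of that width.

Treewidth 1.
One such decomposition:
Bags: B1 = {d, e}  B2 = {a, e}  B3 = {a, b}  B4 = {b, c}
Tree: B1–B2, B2–B3, B3–B4

Every bag has size at most 2, so the width is 2 − 1 = 1 and tw(G) ≤ 1. Any graph with an edge has treewidth ≥ 1, and G has the edge d–e. The upper and lower bounds meet at 1, so that is the treewidth.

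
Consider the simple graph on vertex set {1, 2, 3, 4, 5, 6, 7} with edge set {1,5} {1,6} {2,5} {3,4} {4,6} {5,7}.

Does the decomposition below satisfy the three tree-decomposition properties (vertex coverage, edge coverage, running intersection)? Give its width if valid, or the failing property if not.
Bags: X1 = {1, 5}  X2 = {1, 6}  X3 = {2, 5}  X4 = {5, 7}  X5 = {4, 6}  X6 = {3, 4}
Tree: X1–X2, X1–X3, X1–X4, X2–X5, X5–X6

Yes; width 1.

Vertex coverage: the bags together contain {1, 2, 3, 4, 5, 6, 7}, the full vertex set. Edge coverage: each edge of G has both endpoints in at least one bag. Running intersection: for every vertex, the bags containing it form a connected subtree. All three properties hold, so this is a valid tree decomposition of width max|bag| − 1 = 1, and hence tw(G) ≤ 1.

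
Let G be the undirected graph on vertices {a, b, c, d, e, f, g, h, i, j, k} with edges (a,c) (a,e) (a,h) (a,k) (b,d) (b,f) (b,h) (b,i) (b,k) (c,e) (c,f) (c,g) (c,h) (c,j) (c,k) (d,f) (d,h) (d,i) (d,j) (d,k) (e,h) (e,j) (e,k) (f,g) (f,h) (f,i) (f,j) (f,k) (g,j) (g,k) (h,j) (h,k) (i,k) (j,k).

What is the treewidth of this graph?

A width-4 tree decomposition is:
Bags: B1 = {c, f, h, j, k}  B2 = {d, f, h, j, k}  B3 = {c, e, h, j, k}  B4 = {c, f, g, j, k}  B5 = {a, c, e, h, k}  B6 = {b, d, f, h, k}  B7 = {b, d, f, i, k}
Tree: B1–B2, B1–B3, B1–B4, B3–B5, B2–B6, B6–B7
Every bag has size at most 5, so the width is 5 − 1 = 4 and tw(G) ≤ 4. On the other hand G contains the 5-clique {a, c, e, h, k}. A clique must lie in a single bag of any decomposition, so no decomposition can have width below 4. The upper and lower bounds meet at 4, so that is the treewidth.

4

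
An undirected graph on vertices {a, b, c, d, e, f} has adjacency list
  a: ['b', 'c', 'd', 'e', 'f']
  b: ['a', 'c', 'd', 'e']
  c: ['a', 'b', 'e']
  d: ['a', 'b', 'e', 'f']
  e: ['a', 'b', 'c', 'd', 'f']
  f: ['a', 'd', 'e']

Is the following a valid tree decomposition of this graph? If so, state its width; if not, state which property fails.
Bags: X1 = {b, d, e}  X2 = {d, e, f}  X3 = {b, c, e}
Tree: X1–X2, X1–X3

No — vertex a appears in no bag.

A tree decomposition must satisfy three properties: every vertex lies in some bag; for every edge, both endpoints lie together in some bag; and for every vertex, the bags containing it form a connected subtree. Here vertex a appears in no bag, so the decomposition is invalid.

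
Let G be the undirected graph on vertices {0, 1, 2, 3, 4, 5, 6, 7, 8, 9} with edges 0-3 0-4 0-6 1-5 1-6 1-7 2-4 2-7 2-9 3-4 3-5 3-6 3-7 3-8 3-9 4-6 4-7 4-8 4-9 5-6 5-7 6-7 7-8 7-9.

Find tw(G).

3

A width-3 tree decomposition is:
Bags: B1 = {3, 4, 7, 9}  B2 = {2, 4, 7, 9}  B3 = {3, 4, 6, 7}  B4 = {3, 4, 7, 8}  B5 = {0, 3, 4, 6}  B6 = {3, 5, 6, 7}  B7 = {1, 5, 6, 7}
Tree: B1–B2, B1–B3, B1–B4, B3–B5, B3–B6, B6–B7
Each bag holds 4 vertices, so the decomposition has width 3, which upper-bounds the treewidth. On the other hand G contains the 4-clique {0, 3, 4, 6}. A clique must lie in a single bag of any decomposition, so no decomposition can have width below 3. Hence tw(G) = 3 exactly.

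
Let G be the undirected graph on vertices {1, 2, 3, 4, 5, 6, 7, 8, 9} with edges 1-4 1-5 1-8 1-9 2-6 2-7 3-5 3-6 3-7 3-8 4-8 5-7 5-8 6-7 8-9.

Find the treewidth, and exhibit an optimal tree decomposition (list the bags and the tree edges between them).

Each bag holds 3 vertices, so the decomposition has width 2, which upper-bounds the treewidth. Conversely, {1, 8, 9} is a clique of size 3, and the vertices of any clique must share a bag in every tree decomposition; so some bag has ≥ 3 vertices and tw(G) ≥ 2. Therefore the treewidth is 2.

Treewidth 2.
One optimal decomposition is:
Bags: B1 = {3, 5, 8}  B2 = {3, 5, 7}  B3 = {3, 6, 7}  B4 = {1, 5, 8}  B5 = {2, 6, 7}  B6 = {1, 8, 9}  B7 = {1, 4, 8}
Tree: B1–B2, B2–B3, B1–B4, B3–B5, B4–B6, B4–B7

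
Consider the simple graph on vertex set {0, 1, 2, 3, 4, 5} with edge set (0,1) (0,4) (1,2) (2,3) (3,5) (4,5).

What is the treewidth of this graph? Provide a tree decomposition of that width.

The largest bag has 3 vertices, giving width 2; this decomposition certifies tw(G) ≤ 2. For the lower bound, G contains the cycle 5–4–0–1–2–3–5, so G is not a forest; only forests have treewidth ≤ 1, hence tw(G) ≥ 2. The upper and lower bounds meet at 2, so that is the treewidth.

Treewidth 2.
One optimal decomposition is:
Bags: B1 = {0, 4, 5}  B2 = {0, 1, 5}  B3 = {1, 2, 5}  B4 = {2, 3, 5}
Tree: B1–B2, B2–B3, B3–B4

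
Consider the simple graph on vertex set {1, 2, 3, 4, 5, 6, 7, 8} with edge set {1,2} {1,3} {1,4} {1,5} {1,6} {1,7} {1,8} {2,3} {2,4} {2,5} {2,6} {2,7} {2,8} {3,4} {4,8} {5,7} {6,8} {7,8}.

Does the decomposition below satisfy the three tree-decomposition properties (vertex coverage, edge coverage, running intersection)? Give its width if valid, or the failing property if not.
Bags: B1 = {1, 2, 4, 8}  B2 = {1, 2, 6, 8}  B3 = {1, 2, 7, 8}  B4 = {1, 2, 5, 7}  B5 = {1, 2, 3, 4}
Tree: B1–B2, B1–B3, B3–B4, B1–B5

Vertex coverage: the bags together contain {1, 2, 3, 4, 5, 6, 7, 8}, the full vertex set. Edge coverage: each edge of G has both endpoints in at least one bag. Running intersection: for every vertex, the bags containing it form a connected subtree. All three properties hold, so this is a valid tree decomposition of width max|bag| − 1 = 3, and hence tw(G) ≤ 3.

Yes; width 3.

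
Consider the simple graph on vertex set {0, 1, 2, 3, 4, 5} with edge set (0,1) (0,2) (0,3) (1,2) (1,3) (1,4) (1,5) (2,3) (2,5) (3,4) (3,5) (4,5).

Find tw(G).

3

A width-3 tree decomposition is:
Bags: B1 = {0, 1, 2, 3}  B2 = {1, 2, 3, 5}  B3 = {1, 3, 4, 5}
Tree: B1–B2, B2–B3
Every bag has size at most 4, so the width is 4 − 1 = 3 and tw(G) ≤ 3. On the other hand G contains the 4-clique {0, 1, 2, 3}. A clique must lie in a single bag of any decomposition, so no decomposition can have width below 3. The upper and lower bounds meet at 3, so that is the treewidth.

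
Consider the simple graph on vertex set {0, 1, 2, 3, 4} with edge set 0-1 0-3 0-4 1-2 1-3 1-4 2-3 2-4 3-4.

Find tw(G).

3

A width-3 tree decomposition is:
Bags: B1 = {0, 1, 3, 4}  B2 = {1, 2, 3, 4}
Tree: B1–B2
Every bag has size at most 4, so the width is 4 − 1 = 3 and tw(G) ≤ 3. Conversely, {0, 1, 3, 4} is a clique of size 4, and the vertices of any clique must share a bag in every tree decomposition; so some bag has ≥ 4 vertices and tw(G) ≥ 3. Therefore the treewidth is 3.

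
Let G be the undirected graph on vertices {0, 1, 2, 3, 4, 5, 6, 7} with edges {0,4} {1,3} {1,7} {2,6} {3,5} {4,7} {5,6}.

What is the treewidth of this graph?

A width-1 tree decomposition is:
Bags: B1 = {2, 6}  B2 = {5, 6}  B3 = {3, 5}  B4 = {1, 3}  B5 = {1, 7}  B6 = {4, 7}  B7 = {0, 4}
Tree: B1–B2, B2–B3, B3–B4, B4–B5, B5–B6, B6–B7
Every bag has size at most 2, so the width is 2 − 1 = 1 and tw(G) ≤ 1. Any graph with an edge has treewidth ≥ 1, and G has the edge 2–6. Therefore the treewidth is 1.

1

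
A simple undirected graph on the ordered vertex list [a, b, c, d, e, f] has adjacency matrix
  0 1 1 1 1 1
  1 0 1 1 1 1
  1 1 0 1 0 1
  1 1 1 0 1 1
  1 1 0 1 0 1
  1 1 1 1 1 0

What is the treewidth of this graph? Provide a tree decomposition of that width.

The largest bag has 5 vertices, giving width 4; this decomposition certifies tw(G) ≤ 4. For the lower bound, the 5 vertices {a, b, d, e, f} are pairwise adjacent, and any tree decomposition puts a clique entirely inside one bag — forcing width ≥ 4. Combining the bounds, tw(G) = 4.

Treewidth 4.
Bags: B1 = {a, b, d, e, f}  B2 = {a, b, c, d, f}
Tree: B1–B2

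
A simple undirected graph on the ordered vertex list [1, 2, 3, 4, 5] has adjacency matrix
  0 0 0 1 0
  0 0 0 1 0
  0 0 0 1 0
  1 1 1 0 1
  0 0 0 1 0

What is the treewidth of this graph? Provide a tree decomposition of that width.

Treewidth 1.
One such decomposition:
Bags: B1 = {4, 5}  B2 = {2, 4}  B3 = {1, 4}  B4 = {3, 4}
Tree: B1–B2, B2–B3, B2–B4

Each bag holds 2 vertices, so the decomposition has width 1, which upper-bounds the treewidth. G has an edge, so its treewidth is at least 1. Hence tw(G) = 1 exactly.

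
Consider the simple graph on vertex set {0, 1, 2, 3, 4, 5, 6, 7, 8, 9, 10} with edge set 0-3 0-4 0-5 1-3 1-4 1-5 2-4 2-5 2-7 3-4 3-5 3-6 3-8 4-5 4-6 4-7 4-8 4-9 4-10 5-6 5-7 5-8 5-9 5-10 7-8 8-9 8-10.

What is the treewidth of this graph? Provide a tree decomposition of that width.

Treewidth 3.
One such decomposition:
Bags: B1 = {4, 5, 7, 8}  B2 = {3, 4, 5, 8}  B3 = {4, 5, 8, 10}  B4 = {4, 5, 8, 9}  B5 = {1, 3, 4, 5}  B6 = {2, 4, 5, 7}  B7 = {0, 3, 4, 5}  B8 = {3, 4, 5, 6}
Tree: B1–B2, B1–B3, B1–B4, B2–B5, B1–B6, B2–B7, B5–B8

Each bag holds 4 vertices, so the decomposition has width 3, which upper-bounds the treewidth. On the other hand G contains the 4-clique {2, 4, 5, 7}. A clique must lie in a single bag of any decomposition, so no decomposition can have width below 3. The upper and lower bounds meet at 3, so that is the treewidth.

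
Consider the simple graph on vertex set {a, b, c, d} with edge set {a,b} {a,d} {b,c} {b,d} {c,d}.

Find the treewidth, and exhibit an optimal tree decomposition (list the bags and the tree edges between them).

Each bag holds 3 vertices, so the decomposition has width 2, which upper-bounds the treewidth. On the other hand G contains the 3-clique {b, c, d}. A clique must lie in a single bag of any decomposition, so no decomposition can have width below 2. Combining the bounds, tw(G) = 2.

Treewidth 2.
One optimal decomposition is:
Bags: B1 = {a, b, d}  B2 = {b, c, d}
Tree: B1–B2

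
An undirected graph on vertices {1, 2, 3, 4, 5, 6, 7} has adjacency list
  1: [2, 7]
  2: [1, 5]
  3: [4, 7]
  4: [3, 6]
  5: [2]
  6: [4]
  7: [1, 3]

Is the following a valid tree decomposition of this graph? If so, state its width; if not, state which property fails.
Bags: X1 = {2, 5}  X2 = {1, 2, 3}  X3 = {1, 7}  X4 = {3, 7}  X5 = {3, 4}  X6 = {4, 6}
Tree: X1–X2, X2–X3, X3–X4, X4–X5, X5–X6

A tree decomposition must satisfy three properties: every vertex lies in some bag; for every edge, both endpoints lie together in some bag; and for every vertex, the bags containing it form a connected subtree. Here bags containing vertex 3 are not connected in the tree, so the decomposition is invalid.

No — bags containing vertex 3 are not connected in the tree.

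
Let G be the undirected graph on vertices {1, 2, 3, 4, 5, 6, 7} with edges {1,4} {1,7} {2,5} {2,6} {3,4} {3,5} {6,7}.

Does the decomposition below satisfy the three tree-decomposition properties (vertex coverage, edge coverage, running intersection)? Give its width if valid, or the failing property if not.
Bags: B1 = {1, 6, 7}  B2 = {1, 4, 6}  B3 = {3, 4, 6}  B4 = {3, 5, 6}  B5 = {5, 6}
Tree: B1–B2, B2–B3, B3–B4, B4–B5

No — vertex 2 appears in no bag.

A tree decomposition must satisfy three properties: every vertex lies in some bag; for every edge, both endpoints lie together in some bag; and for every vertex, the bags containing it form a connected subtree. Here vertex 2 appears in no bag, so the decomposition is invalid.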